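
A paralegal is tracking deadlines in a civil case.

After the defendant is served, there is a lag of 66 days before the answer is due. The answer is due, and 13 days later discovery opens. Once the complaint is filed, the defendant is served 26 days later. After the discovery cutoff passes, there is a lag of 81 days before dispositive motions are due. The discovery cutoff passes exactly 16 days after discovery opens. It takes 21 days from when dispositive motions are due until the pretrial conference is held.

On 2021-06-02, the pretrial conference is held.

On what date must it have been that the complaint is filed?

The pretrial conference is held: Jun 2, 2021.
Dispositive motions are due: Jun 2, 2021 − 21 days = May 12, 2021.
The discovery cutoff passes: May 12, 2021 − 81 days = Feb 20, 2021.
Discovery opens: Feb 20, 2021 − 16 days = Feb 4, 2021.
The answer is due: Feb 4, 2021 − 13 days = Jan 22, 2021.
The defendant is served: Jan 22, 2021 − 66 days = Nov 17, 2020.
The complaint is filed: Nov 17, 2020 − 26 days = Oct 22, 2020.

2020-10-22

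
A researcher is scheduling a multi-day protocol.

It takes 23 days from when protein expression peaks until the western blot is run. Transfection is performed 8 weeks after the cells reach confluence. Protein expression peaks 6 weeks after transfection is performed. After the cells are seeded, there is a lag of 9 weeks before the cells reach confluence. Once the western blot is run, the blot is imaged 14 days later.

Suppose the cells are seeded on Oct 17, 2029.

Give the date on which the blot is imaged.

May 3, 2030

The cells are seeded: Oct 17, 2029.
The cells reach confluence: Oct 17, 2029 + 9 weeks = Dec 19, 2029.
Transfection is performed: Dec 19, 2029 + 8 weeks = Feb 13, 2030.
Protein expression peaks: Feb 13, 2030 + 6 weeks = Mar 27, 2030.
The western blot is run: Mar 27, 2030 + 23 days = Apr 19, 2030.
The blot is imaged: Apr 19, 2030 + 14 days = May 3, 2030.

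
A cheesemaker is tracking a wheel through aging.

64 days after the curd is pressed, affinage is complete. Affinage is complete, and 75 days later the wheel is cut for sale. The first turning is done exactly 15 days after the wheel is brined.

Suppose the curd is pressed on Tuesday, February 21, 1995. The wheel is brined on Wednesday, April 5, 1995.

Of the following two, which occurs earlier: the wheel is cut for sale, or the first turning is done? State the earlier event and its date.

The first turning is done — Thursday, April 20, 1995

The curd is pressed: Feb 21, 1995.
Affinage is complete: Feb 21, 1995 + 64 days = Apr 26, 1995.
The wheel is cut for sale: Apr 26, 1995 + 75 days = Jul 10, 1995.
The wheel is brined: Apr 5, 1995.
The first turning is done: Apr 5, 1995 + 15 days = Apr 20, 1995.
Comparing: the wheel is cut for sale on Jul 10, 1995 vs the first turning is done on Apr 20, 1995. Earlier: the first turning is done.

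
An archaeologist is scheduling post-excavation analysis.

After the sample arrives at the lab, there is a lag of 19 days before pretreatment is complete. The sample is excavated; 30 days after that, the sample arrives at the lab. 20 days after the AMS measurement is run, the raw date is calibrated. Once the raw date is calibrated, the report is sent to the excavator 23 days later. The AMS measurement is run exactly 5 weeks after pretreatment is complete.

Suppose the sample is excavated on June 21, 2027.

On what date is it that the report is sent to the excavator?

The sample is excavated: Jun 21, 2027.
The sample arrives at the lab: Jun 21, 2027 + 30 days = Jul 21, 2027.
Pretreatment is complete: Jul 21, 2027 + 19 days = Aug 9, 2027.
The AMS measurement is run: Aug 9, 2027 + 5 weeks = Sep 13, 2027.
The raw date is calibrated: Sep 13, 2027 + 20 days = Oct 3, 2027.
The report is sent to the excavator: Oct 3, 2027 + 23 days = Oct 26, 2027.

October 26, 2027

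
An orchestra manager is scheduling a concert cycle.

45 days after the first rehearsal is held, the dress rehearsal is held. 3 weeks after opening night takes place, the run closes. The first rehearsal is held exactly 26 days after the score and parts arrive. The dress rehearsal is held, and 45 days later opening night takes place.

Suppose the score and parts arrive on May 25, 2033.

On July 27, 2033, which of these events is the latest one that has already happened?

The score and parts arrive: May 25, 2033.
The first rehearsal is held: May 25, 2033 + 26 days = Jun 20, 2033.
The dress rehearsal is held: Jun 20, 2033 + 45 days = Aug 4, 2033.
Opening night takes place: Aug 4, 2033 + 45 days = Sep 18, 2033.
The run closes: Sep 18, 2033 + 3 weeks = Oct 9, 2033.
Jul 27, 2033 falls between when the first rehearsal is held (Jun 20, 2033) and when the dress rehearsal is held (Aug 4, 2033).

The first rehearsal is held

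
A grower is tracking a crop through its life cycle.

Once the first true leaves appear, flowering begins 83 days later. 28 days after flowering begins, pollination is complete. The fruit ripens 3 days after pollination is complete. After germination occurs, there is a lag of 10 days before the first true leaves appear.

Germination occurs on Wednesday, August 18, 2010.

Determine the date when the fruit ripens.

Germination occurs: Aug 18, 2010.
The first true leaves appear: Aug 18, 2010 + 10 days = Aug 28, 2010.
Flowering begins: Aug 28, 2010 + 83 days = Nov 19, 2010.
Pollination is complete: Nov 19, 2010 + 28 days = Dec 17, 2010.
The fruit ripens: Dec 17, 2010 + 3 days = Dec 20, 2010.

Monday, December 20, 2010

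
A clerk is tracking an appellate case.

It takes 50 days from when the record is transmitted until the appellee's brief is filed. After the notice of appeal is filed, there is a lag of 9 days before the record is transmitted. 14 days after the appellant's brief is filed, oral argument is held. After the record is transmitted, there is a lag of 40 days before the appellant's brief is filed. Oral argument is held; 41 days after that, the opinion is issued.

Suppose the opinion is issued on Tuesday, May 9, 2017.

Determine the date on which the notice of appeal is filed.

Wednesday, January 25, 2017

The opinion is issued: May 9, 2017.
Oral argument is held: May 9, 2017 − 41 days = Mar 29, 2017.
The appellant's brief is filed: Mar 29, 2017 − 14 days = Mar 15, 2017.
The record is transmitted: Mar 15, 2017 − 40 days = Feb 3, 2017.
The notice of appeal is filed: Feb 3, 2017 − 9 days = Jan 25, 2017.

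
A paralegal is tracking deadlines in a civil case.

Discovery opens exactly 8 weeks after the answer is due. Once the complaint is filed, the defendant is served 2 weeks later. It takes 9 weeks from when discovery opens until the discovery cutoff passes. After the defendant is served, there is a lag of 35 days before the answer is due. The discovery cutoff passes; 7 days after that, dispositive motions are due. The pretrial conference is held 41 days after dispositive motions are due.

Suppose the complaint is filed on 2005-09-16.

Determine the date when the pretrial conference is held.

The complaint is filed: Sep 16, 2005.
The defendant is served: Sep 16, 2005 + 2 weeks = Sep 30, 2005.
The answer is due: Sep 30, 2005 + 35 days = Nov 4, 2005.
Discovery opens: Nov 4, 2005 + 8 weeks = Dec 30, 2005.
The discovery cutoff passes: Dec 30, 2005 + 9 weeks = Mar 3, 2006.
Dispositive motions are due: Mar 3, 2006 + 7 days = Mar 10, 2006.
The pretrial conference is held: Mar 10, 2006 + 41 days = Apr 20, 2006.

2006-04-20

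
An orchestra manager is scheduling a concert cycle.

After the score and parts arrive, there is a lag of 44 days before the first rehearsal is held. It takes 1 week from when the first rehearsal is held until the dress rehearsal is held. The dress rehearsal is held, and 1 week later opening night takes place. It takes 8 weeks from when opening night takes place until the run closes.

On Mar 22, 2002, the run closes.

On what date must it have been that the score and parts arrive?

The run closes: Mar 22, 2002.
Opening night takes place: Mar 22, 2002 − 8 weeks = Jan 25, 2002.
The dress rehearsal is held: Jan 25, 2002 − 1 week = Jan 18, 2002.
The first rehearsal is held: Jan 18, 2002 − 1 week = Jan 11, 2002.
The score and parts arrive: Jan 11, 2002 − 44 days = Nov 28, 2001.

Nov 28, 2001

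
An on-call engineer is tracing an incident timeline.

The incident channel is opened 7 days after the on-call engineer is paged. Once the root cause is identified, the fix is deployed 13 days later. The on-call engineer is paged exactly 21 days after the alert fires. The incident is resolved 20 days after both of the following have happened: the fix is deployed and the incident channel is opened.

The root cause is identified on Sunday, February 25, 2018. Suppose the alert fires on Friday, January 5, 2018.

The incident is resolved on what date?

The root cause is identified: Feb 25, 2018.
The fix is deployed: Feb 25, 2018 + 13 days = Mar 10, 2018.
The alert fires: Jan 5, 2018.
The on-call engineer is paged: Jan 5, 2018 + 21 days = Jan 26, 2018.
The incident channel is opened: Jan 26, 2018 + 7 days = Feb 2, 2018.
Both prerequisites met — the fix is deployed (Mar 10, 2018), the incident channel is opened (Feb 2, 2018); the later is Mar 10, 2018.
The incident is resolved: Mar 10, 2018 + 20 days = Mar 30, 2018.

Friday, March 30, 2018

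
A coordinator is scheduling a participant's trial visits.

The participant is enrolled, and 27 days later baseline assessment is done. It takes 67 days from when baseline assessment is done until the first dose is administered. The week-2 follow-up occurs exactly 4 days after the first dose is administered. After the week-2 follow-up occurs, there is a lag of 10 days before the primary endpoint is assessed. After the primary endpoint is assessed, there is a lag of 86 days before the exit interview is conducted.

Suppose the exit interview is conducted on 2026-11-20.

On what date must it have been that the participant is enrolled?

The exit interview is conducted: Nov 20, 2026.
The primary endpoint is assessed: Nov 20, 2026 − 86 days = Aug 26, 2026.
The week-2 follow-up occurs: Aug 26, 2026 − 10 days = Aug 16, 2026.
The first dose is administered: Aug 16, 2026 − 4 days = Aug 12, 2026.
Baseline assessment is done: Aug 12, 2026 − 67 days = Jun 6, 2026.
The participant is enrolled: Jun 6, 2026 − 27 days = May 10, 2026.

2026-05-10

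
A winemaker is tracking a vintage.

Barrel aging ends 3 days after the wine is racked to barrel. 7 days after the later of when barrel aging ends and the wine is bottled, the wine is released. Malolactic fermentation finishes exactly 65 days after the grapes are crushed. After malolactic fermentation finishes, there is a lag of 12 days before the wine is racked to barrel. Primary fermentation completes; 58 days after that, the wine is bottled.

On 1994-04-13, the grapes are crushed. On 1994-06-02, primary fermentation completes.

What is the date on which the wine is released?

1994-08-06

The grapes are crushed: Apr 13, 1994.
Malolactic fermentation finishes: Apr 13, 1994 + 65 days = Jun 17, 1994.
The wine is racked to barrel: Jun 17, 1994 + 12 days = Jun 29, 1994.
Barrel aging ends: Jun 29, 1994 + 3 days = Jul 2, 1994.
Primary fermentation completes: Jun 2, 1994.
The wine is bottled: Jun 2, 1994 + 58 days = Jul 30, 1994.
Both prerequisites met — barrel aging ends (Jul 2, 1994), the wine is bottled (Jul 30, 1994); the later is Jul 30, 1994.
The wine is released: Jul 30, 1994 + 7 days = Aug 6, 1994.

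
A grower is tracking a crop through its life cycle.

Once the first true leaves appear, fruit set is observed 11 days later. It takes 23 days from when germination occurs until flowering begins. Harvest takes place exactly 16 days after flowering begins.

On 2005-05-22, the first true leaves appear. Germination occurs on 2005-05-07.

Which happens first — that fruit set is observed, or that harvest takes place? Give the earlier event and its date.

The first true leaves appear: May 22, 2005.
Fruit set is observed: May 22, 2005 + 11 days = Jun 2, 2005.
Germination occurs: May 7, 2005.
Flowering begins: May 7, 2005 + 23 days = May 30, 2005.
Harvest takes place: May 30, 2005 + 16 days = Jun 15, 2005.
Comparing: fruit set is observed on Jun 2, 2005 vs harvest takes place on Jun 15, 2005. Earlier: fruit set is observed.

Fruit set is observed — 2005-06-02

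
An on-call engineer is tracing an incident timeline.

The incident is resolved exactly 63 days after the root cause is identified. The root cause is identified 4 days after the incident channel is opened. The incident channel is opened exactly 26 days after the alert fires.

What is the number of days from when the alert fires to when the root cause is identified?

Causal path: the alert fires → the incident channel is opened → the root cause is identified.
Total delay along the path: 26 + 4 = 30 days.

30 days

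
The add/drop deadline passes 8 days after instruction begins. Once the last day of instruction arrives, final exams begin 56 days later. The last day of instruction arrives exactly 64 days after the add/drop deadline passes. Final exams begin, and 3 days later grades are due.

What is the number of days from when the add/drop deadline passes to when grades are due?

Causal path: the add/drop deadline passes → the last day of instruction arrives → final exams begin → grades are due.
Total delay along the path: 64 + 56 + 3 = 123 days.

123 days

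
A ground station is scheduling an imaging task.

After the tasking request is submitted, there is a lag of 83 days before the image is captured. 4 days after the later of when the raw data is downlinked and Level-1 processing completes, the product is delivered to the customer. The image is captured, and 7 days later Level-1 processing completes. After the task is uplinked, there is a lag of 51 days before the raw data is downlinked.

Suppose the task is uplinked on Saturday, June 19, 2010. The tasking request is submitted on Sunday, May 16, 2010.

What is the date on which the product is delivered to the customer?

The task is uplinked: Jun 19, 2010.
The raw data is downlinked: Jun 19, 2010 + 51 days = Aug 9, 2010.
The tasking request is submitted: May 16, 2010.
The image is captured: May 16, 2010 + 83 days = Aug 7, 2010.
Level-1 processing completes: Aug 7, 2010 + 7 days = Aug 14, 2010.
Both prerequisites met — the raw data is downlinked (Aug 9, 2010), Level-1 processing completes (Aug 14, 2010); the later is Aug 14, 2010.
The product is delivered to the customer: Aug 14, 2010 + 4 days = Aug 18, 2010.

Wednesday, August 18, 2010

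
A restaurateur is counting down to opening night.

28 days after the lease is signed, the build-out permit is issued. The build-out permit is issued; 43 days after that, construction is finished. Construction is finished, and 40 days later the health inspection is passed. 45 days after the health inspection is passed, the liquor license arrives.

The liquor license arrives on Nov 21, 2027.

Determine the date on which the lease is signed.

The liquor license arrives: Nov 21, 2027.
The health inspection is passed: Nov 21, 2027 − 45 days = Oct 7, 2027.
Construction is finished: Oct 7, 2027 − 40 days = Aug 28, 2027.
The build-out permit is issued: Aug 28, 2027 − 43 days = Jul 16, 2027.
The lease is signed: Jul 16, 2027 − 28 days = Jun 18, 2027.

Jun 18, 2027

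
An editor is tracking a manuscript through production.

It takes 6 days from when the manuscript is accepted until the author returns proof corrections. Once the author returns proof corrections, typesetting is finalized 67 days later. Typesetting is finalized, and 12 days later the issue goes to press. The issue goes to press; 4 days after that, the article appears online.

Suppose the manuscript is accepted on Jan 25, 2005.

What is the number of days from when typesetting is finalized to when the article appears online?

16 days

Causal path: typesetting is finalized → the issue goes to press → the article appears online.
Total delay along the path: 12 + 4 = 16 days.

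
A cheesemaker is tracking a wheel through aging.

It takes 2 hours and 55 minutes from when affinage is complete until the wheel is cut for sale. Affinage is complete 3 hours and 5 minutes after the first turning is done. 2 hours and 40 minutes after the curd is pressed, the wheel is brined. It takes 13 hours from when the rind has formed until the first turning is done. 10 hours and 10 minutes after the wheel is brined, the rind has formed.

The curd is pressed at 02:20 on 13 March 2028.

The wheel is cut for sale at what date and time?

The curd is pressed: 02:20 Mar 13, 2028.
The wheel is brined: 02:20 Mar 13, 2028 + 2h40m = 05:00 Mar 13, 2028.
The rind has formed: 05:00 Mar 13, 2028 + 10h10m = 15:10 Mar 13, 2028.
The first turning is done: 15:10 Mar 13, 2028 + 13h = 04:10 Mar 14, 2028.
Affinage is complete: 04:10 Mar 14, 2028 + 3h05m = 07:15 Mar 14, 2028.
The wheel is cut for sale: 07:15 Mar 14, 2028 + 2h55m = 10:10 Mar 14, 2028.

10:10 on 14 March 2028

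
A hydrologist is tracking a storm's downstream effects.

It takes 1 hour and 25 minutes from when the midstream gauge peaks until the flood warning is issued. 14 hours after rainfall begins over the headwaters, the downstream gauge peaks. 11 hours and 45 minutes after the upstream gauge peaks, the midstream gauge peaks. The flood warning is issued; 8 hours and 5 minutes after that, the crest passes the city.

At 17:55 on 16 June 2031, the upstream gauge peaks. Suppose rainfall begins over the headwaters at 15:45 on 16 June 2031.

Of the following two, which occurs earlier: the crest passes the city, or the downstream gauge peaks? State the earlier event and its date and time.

The upstream gauge peaks: 17:55 Jun 16, 2031.
The midstream gauge peaks: 17:55 Jun 16, 2031 + 11h45m = 05:40 Jun 17, 2031.
The flood warning is issued: 05:40 Jun 17, 2031 + 1h25m = 07:05 Jun 17, 2031.
The crest passes the city: 07:05 Jun 17, 2031 + 8h05m = 15:10 Jun 17, 2031.
Rainfall begins over the headwaters: 15:45 Jun 16, 2031.
The downstream gauge peaks: 15:45 Jun 16, 2031 + 14h = 05:45 Jun 17, 2031.
Comparing: the crest passes the city at 15:10 Jun 17, 2031 vs the downstream gauge peaks at 05:45 Jun 17, 2031. Earlier: the downstream gauge peaks.

The downstream gauge peaks — 05:45 on 17 June 2031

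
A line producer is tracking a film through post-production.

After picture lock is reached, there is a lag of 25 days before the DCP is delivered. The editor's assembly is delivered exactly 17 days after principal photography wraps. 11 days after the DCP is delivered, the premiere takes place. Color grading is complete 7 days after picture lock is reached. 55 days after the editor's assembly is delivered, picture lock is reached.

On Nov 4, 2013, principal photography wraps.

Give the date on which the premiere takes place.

Feb 20, 2014

Principal photography wraps: Nov 4, 2013.
The editor's assembly is delivered: Nov 4, 2013 + 17 days = Nov 21, 2013.
Picture lock is reached: Nov 21, 2013 + 55 days = Jan 15, 2014.
The DCP is delivered: Jan 15, 2014 + 25 days = Feb 9, 2014.
The premiere takes place: Feb 9, 2014 + 11 days = Feb 20, 2014.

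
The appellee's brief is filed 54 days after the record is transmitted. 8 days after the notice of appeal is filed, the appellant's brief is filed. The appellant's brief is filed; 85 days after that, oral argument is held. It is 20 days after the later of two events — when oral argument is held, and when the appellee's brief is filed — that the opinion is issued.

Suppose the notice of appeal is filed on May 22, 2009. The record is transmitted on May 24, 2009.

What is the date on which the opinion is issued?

The notice of appeal is filed: May 22, 2009.
The appellant's brief is filed: May 22, 2009 + 8 days = May 30, 2009.
Oral argument is held: May 30, 2009 + 85 days = Aug 23, 2009.
The record is transmitted: May 24, 2009.
The appellee's brief is filed: May 24, 2009 + 54 days = Jul 17, 2009.
Both prerequisites met — oral argument is held (Aug 23, 2009), the appellee's brief is filed (Jul 17, 2009); the later is Aug 23, 2009.
The opinion is issued: Aug 23, 2009 + 20 days = Sep 12, 2009.

September 12, 2009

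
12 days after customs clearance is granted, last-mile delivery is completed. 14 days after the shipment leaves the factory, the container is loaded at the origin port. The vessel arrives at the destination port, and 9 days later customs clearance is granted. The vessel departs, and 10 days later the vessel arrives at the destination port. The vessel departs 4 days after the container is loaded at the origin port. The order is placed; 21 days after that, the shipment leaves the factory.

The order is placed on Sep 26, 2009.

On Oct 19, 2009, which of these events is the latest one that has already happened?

The shipment leaves the factory

The order is placed: Sep 26, 2009.
The shipment leaves the factory: Sep 26, 2009 + 21 days = Oct 17, 2009.
The container is loaded at the origin port: Oct 17, 2009 + 14 days = Oct 31, 2009.
The vessel departs: Oct 31, 2009 + 4 days = Nov 4, 2009.
The vessel arrives at the destination port: Nov 4, 2009 + 10 days = Nov 14, 2009.
Customs clearance is granted: Nov 14, 2009 + 9 days = Nov 23, 2009.
Last-mile delivery is completed: Nov 23, 2009 + 12 days = Dec 5, 2009.
Oct 19, 2009 falls between when the shipment leaves the factory (Oct 17, 2009) and when the container is loaded at the origin port (Oct 31, 2009).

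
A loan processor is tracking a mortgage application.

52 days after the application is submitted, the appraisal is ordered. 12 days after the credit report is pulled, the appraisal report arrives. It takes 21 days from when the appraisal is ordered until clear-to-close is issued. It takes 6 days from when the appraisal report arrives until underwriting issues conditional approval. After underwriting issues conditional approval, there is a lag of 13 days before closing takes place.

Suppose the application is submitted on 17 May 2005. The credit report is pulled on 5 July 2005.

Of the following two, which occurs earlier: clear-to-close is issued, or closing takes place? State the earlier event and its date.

Clear-to-close is issued — 29 July 2005

The application is submitted: May 17, 2005.
The appraisal is ordered: May 17, 2005 + 52 days = Jul 8, 2005.
Clear-to-close is issued: Jul 8, 2005 + 21 days = Jul 29, 2005.
The credit report is pulled: Jul 5, 2005.
The appraisal report arrives: Jul 5, 2005 + 12 days = Jul 17, 2005.
Underwriting issues conditional approval: Jul 17, 2005 + 6 days = Jul 23, 2005.
Closing takes place: Jul 23, 2005 + 13 days = Aug 5, 2005.
Comparing: clear-to-close is issued on Jul 29, 2005 vs closing takes place on Aug 5, 2005. Earlier: clear-to-close is issued.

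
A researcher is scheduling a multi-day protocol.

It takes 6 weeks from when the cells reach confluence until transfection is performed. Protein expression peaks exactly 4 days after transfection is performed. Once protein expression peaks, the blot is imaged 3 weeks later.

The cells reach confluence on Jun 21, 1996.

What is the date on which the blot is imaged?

Aug 27, 1996

The cells reach confluence: Jun 21, 1996.
Transfection is performed: Jun 21, 1996 + 6 weeks = Aug 2, 1996.
Protein expression peaks: Aug 2, 1996 + 4 days = Aug 6, 1996.
The blot is imaged: Aug 6, 1996 + 3 weeks = Aug 27, 1996.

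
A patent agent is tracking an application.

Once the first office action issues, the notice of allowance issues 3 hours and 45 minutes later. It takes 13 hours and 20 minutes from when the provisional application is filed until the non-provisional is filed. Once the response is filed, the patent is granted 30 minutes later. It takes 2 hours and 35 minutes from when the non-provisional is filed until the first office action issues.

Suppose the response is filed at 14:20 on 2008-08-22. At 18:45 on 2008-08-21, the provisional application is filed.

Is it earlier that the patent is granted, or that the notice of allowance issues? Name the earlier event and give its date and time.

The notice of allowance issues — 14:25 on 2008-08-22

The response is filed: 14:20 Aug 22, 2008.
The patent is granted: 14:20 Aug 22, 2008 + 30m = 14:50 Aug 22, 2008.
The provisional application is filed: 18:45 Aug 21, 2008.
The non-provisional is filed: 18:45 Aug 21, 2008 + 13h20m = 08:05 Aug 22, 2008.
The first office action issues: 08:05 Aug 22, 2008 + 2h35m = 10:40 Aug 22, 2008.
The notice of allowance issues: 10:40 Aug 22, 2008 + 3h45m = 14:25 Aug 22, 2008.
Comparing: the patent is granted at 14:50 Aug 22, 2008 vs the notice of allowance issues at 14:25 Aug 22, 2008. Earlier: the notice of allowance issues.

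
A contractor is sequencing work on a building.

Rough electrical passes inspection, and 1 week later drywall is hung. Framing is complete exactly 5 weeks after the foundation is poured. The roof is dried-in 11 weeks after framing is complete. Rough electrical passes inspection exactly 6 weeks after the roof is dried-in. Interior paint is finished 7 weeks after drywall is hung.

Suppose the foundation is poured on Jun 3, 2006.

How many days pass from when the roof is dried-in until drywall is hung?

49 days

Causal path: the roof is dried-in → rough electrical passes inspection → drywall is hung.
Total delay along the path: 6 + 1 weeks = 7 weeks = 49 days.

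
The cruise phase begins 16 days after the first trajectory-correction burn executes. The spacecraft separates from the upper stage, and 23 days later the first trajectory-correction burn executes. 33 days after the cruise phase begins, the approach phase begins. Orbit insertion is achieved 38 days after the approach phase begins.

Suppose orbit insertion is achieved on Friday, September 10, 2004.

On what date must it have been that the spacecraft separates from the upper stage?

Sunday, May 23, 2004

Orbit insertion is achieved: Sep 10, 2004.
The approach phase begins: Sep 10, 2004 − 38 days = Aug 3, 2004.
The cruise phase begins: Aug 3, 2004 − 33 days = Jul 1, 2004.
The first trajectory-correction burn executes: Jul 1, 2004 − 16 days = Jun 15, 2004.
The spacecraft separates from the upper stage: Jun 15, 2004 − 23 days = May 23, 2004.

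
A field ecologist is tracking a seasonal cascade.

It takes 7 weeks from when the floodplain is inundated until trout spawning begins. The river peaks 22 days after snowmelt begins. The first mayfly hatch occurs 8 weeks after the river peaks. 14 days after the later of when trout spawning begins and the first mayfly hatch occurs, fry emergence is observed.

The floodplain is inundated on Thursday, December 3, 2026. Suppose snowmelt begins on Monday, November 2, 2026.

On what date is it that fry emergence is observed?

Thursday, February 4, 2027

The floodplain is inundated: Dec 3, 2026.
Trout spawning begins: Dec 3, 2026 + 7 weeks = Jan 21, 2027.
Snowmelt begins: Nov 2, 2026.
The river peaks: Nov 2, 2026 + 22 days = Nov 24, 2026.
The first mayfly hatch occurs: Nov 24, 2026 + 8 weeks = Jan 19, 2027.
Both prerequisites met — trout spawning begins (Jan 21, 2027), the first mayfly hatch occurs (Jan 19, 2027); the later is Jan 21, 2027.
Fry emergence is observed: Jan 21, 2027 + 14 days = Feb 4, 2027.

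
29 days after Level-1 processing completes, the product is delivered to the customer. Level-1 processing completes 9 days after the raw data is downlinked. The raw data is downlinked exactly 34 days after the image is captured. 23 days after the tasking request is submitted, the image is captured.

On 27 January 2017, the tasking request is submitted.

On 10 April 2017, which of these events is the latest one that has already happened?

Level-1 processing completes

The tasking request is submitted: Jan 27, 2017.
The image is captured: Jan 27, 2017 + 23 days = Feb 19, 2017.
The raw data is downlinked: Feb 19, 2017 + 34 days = Mar 25, 2017.
Level-1 processing completes: Mar 25, 2017 + 9 days = Apr 3, 2017.
The product is delivered to the customer: Apr 3, 2017 + 29 days = May 2, 2017.
Apr 10, 2017 falls between when Level-1 processing completes (Apr 3, 2017) and when the product is delivered to the customer (May 2, 2017).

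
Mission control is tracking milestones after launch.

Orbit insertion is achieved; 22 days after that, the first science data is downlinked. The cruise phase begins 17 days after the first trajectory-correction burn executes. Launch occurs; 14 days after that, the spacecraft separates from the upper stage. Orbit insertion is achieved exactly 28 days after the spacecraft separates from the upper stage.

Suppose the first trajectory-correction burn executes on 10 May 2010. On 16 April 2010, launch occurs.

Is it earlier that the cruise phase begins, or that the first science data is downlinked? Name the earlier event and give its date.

The first trajectory-correction burn executes: May 10, 2010.
The cruise phase begins: May 10, 2010 + 17 days = May 27, 2010.
Launch occurs: Apr 16, 2010.
The spacecraft separates from the upper stage: Apr 16, 2010 + 14 days = Apr 30, 2010.
Orbit insertion is achieved: Apr 30, 2010 + 28 days = May 28, 2010.
The first science data is downlinked: May 28, 2010 + 22 days = Jun 19, 2010.
Comparing: the cruise phase begins on May 27, 2010 vs the first science data is downlinked on Jun 19, 2010. Earlier: the cruise phase begins.

The cruise phase begins — 27 May 2010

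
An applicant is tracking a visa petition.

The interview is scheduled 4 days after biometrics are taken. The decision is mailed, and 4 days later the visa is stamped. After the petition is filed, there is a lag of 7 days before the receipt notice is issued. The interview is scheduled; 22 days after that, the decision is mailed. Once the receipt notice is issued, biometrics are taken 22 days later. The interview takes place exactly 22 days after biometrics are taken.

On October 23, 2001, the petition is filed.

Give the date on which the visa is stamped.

December 21, 2001

The petition is filed: Oct 23, 2001.
The receipt notice is issued: Oct 23, 2001 + 7 days = Oct 30, 2001.
Biometrics are taken: Oct 30, 2001 + 22 days = Nov 21, 2001.
The interview is scheduled: Nov 21, 2001 + 4 days = Nov 25, 2001.
The decision is mailed: Nov 25, 2001 + 22 days = Dec 17, 2001.
The visa is stamped: Dec 17, 2001 + 4 days = Dec 21, 2001.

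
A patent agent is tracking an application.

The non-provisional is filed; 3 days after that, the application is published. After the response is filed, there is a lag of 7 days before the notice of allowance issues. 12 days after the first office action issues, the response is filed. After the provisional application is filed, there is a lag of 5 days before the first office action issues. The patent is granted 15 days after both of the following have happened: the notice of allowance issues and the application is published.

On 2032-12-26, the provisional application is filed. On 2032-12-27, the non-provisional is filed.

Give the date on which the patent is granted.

The provisional application is filed: Dec 26, 2032.
The first office action issues: Dec 26, 2032 + 5 days = Dec 31, 2032.
The response is filed: Dec 31, 2032 + 12 days = Jan 12, 2033.
The notice of allowance issues: Jan 12, 2033 + 7 days = Jan 19, 2033.
The non-provisional is filed: Dec 27, 2032.
The application is published: Dec 27, 2032 + 3 days = Dec 30, 2032.
Both prerequisites met — the notice of allowance issues (Jan 19, 2033), the application is published (Dec 30, 2032); the later is Jan 19, 2033.
The patent is granted: Jan 19, 2033 + 15 days = Feb 3, 2033.

2033-02-03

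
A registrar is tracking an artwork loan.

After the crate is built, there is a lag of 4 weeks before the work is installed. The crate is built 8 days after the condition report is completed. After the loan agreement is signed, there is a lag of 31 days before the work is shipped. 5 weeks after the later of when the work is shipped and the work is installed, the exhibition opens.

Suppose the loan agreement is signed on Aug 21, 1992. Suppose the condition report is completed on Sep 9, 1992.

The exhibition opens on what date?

Nov 19, 1992

The loan agreement is signed: Aug 21, 1992.
The work is shipped: Aug 21, 1992 + 31 days = Sep 21, 1992.
The condition report is completed: Sep 9, 1992.
The crate is built: Sep 9, 1992 + 8 days = Sep 17, 1992.
The work is installed: Sep 17, 1992 + 4 weeks = Oct 15, 1992.
Both prerequisites met — the work is shipped (Sep 21, 1992), the work is installed (Oct 15, 1992); the later is Oct 15, 1992.
The exhibition opens: Oct 15, 1992 + 5 weeks = Nov 19, 1992.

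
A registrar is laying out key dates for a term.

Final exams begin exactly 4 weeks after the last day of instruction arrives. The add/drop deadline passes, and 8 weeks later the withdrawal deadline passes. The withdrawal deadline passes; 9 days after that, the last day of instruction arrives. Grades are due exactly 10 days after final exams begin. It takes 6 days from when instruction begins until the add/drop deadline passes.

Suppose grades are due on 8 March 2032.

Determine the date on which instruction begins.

20 November 2031

Grades are due: Mar 8, 2032.
Final exams begin: Mar 8, 2032 − 10 days = Feb 27, 2032.
The last day of instruction arrives: Feb 27, 2032 − 4 weeks = Jan 30, 2032.
The withdrawal deadline passes: Jan 30, 2032 − 9 days = Jan 21, 2032.
The add/drop deadline passes: Jan 21, 2032 − 8 weeks = Nov 26, 2031.
Instruction begins: Nov 26, 2031 − 6 days = Nov 20, 2031.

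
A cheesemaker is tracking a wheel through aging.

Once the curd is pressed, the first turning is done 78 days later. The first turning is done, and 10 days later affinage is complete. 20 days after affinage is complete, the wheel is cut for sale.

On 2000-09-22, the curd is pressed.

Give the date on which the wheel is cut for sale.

2001-01-08

The curd is pressed: Sep 22, 2000.
The first turning is done: Sep 22, 2000 + 78 days = Dec 9, 2000.
Affinage is complete: Dec 9, 2000 + 10 days = Dec 19, 2000.
The wheel is cut for sale: Dec 19, 2000 + 20 days = Jan 8, 2001.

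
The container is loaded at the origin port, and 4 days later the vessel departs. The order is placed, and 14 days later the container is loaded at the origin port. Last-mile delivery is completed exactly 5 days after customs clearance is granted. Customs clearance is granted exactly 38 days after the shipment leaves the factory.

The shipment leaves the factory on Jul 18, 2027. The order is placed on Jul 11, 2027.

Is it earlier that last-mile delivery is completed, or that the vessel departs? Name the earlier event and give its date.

The vessel departs — Jul 29, 2027

The shipment leaves the factory: Jul 18, 2027.
Customs clearance is granted: Jul 18, 2027 + 38 days = Aug 25, 2027.
Last-mile delivery is completed: Aug 25, 2027 + 5 days = Aug 30, 2027.
The order is placed: Jul 11, 2027.
The container is loaded at the origin port: Jul 11, 2027 + 14 days = Jul 25, 2027.
The vessel departs: Jul 25, 2027 + 4 days = Jul 29, 2027.
Comparing: last-mile delivery is completed on Aug 30, 2027 vs the vessel departs on Jul 29, 2027. Earlier: the vessel departs.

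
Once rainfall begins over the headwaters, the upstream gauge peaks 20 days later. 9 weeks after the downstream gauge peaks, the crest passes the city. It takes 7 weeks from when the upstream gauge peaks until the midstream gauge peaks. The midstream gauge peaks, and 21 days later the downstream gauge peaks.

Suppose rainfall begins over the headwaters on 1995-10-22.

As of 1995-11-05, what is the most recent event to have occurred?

Rainfall begins over the headwaters

Rainfall begins over the headwaters: Oct 22, 1995.
The upstream gauge peaks: Oct 22, 1995 + 20 days = Nov 11, 1995.
The midstream gauge peaks: Nov 11, 1995 + 7 weeks = Dec 30, 1995.
The downstream gauge peaks: Dec 30, 1995 + 21 days = Jan 20, 1996.
The crest passes the city: Jan 20, 1996 + 9 weeks = Mar 23, 1996.
Nov 5, 1995 falls between when rainfall begins over the headwaters (Oct 22, 1995) and when the upstream gauge peaks (Nov 11, 1995).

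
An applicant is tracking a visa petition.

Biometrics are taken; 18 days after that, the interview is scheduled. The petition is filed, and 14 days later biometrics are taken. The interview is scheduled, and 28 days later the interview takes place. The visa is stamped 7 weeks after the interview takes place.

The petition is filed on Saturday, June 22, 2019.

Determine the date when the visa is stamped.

The petition is filed: Jun 22, 2019.
Biometrics are taken: Jun 22, 2019 + 14 days = Jul 6, 2019.
The interview is scheduled: Jul 6, 2019 + 18 days = Jul 24, 2019.
The interview takes place: Jul 24, 2019 + 28 days = Aug 21, 2019.
The visa is stamped: Aug 21, 2019 + 7 weeks = Oct 9, 2019.

Wednesday, October 9, 2019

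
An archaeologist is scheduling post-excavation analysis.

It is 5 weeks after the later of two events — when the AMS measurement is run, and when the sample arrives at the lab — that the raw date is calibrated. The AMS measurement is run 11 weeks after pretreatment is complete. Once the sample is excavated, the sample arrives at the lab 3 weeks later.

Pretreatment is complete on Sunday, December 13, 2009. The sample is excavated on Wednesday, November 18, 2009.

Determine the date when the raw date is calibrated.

Sunday, April 4, 2010

Pretreatment is complete: Dec 13, 2009.
The AMS measurement is run: Dec 13, 2009 + 11 weeks = Feb 28, 2010.
The sample is excavated: Nov 18, 2009.
The sample arrives at the lab: Nov 18, 2009 + 3 weeks = Dec 9, 2009.
Both prerequisites met — the AMS measurement is run (Feb 28, 2010), the sample arrives at the lab (Dec 9, 2009); the later is Feb 28, 2010.
The raw date is calibrated: Feb 28, 2010 + 5 weeks = Apr 4, 2010.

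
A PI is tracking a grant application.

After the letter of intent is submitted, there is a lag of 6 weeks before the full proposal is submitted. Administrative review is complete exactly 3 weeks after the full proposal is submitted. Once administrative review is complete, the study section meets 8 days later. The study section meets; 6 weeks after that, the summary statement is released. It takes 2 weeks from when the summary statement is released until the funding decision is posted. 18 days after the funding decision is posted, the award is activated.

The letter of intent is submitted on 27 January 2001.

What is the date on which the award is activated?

21 June 2001

The letter of intent is submitted: Jan 27, 2001.
The full proposal is submitted: Jan 27, 2001 + 6 weeks = Mar 10, 2001.
Administrative review is complete: Mar 10, 2001 + 3 weeks = Mar 31, 2001.
The study section meets: Mar 31, 2001 + 8 days = Apr 8, 2001.
The summary statement is released: Apr 8, 2001 + 6 weeks = May 20, 2001.
The funding decision is posted: May 20, 2001 + 2 weeks = Jun 3, 2001.
The award is activated: Jun 3, 2001 + 18 days = Jun 21, 2001.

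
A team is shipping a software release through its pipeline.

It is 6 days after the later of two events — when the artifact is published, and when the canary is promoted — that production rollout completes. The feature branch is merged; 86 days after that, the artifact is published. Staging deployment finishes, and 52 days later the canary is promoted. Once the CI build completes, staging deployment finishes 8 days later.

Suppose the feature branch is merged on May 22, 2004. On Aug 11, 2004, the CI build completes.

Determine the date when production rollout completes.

The feature branch is merged: May 22, 2004.
The artifact is published: May 22, 2004 + 86 days = Aug 16, 2004.
The CI build completes: Aug 11, 2004.
Staging deployment finishes: Aug 11, 2004 + 8 days = Aug 19, 2004.
The canary is promoted: Aug 19, 2004 + 52 days = Oct 10, 2004.
Both prerequisites met — the artifact is published (Aug 16, 2004), the canary is promoted (Oct 10, 2004); the later is Oct 10, 2004.
Production rollout completes: Oct 10, 2004 + 6 days = Oct 16, 2004.

Oct 16, 2004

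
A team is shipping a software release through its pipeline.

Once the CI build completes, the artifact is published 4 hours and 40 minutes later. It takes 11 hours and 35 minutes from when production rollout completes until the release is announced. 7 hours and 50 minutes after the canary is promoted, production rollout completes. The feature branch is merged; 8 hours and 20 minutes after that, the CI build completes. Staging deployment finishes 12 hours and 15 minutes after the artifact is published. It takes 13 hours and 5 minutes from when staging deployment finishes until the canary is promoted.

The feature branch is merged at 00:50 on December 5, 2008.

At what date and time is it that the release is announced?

The feature branch is merged: 00:50 Dec 5, 2008.
The CI build completes: 00:50 Dec 5, 2008 + 8h20m = 09:10 Dec 5, 2008.
The artifact is published: 09:10 Dec 5, 2008 + 4h40m = 13:50 Dec 5, 2008.
Staging deployment finishes: 13:50 Dec 5, 2008 + 12h15m = 02:05 Dec 6, 2008.
The canary is promoted: 02:05 Dec 6, 2008 + 13h05m = 15:10 Dec 6, 2008.
Production rollout completes: 15:10 Dec 6, 2008 + 7h50m = 23:00 Dec 6, 2008.
The release is announced: 23:00 Dec 6, 2008 + 11h35m = 10:35 Dec 7, 2008.

10:35 on December 7, 2008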